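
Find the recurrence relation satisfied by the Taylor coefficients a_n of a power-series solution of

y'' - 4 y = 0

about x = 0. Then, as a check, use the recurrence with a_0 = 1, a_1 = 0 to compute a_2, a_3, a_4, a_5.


Substitute y = sum_n a_n x^n into y'' + (const) y = 0.
y''(x) = sum_{n>=0} (n+2)(n+1) a_{n+2} x^n.
The ODE becomes sum_n [(n+2)(n+1) a_{n+2} - 4 a_n] x^n = 0.
Setting each coefficient to zero gives the recurrence:
  (n+2)(n+1) a_{n+2} - 4 a_n = 0,
  a_{n+2} = 4 / ((n+1)(n+2)) a_n.

Check with a_0 = 1, a_1 = 0 (apply the recurrence for n = 0, 1, 2, 3): a_0 = 1, a_1 = 0, a_2 = 2, a_3 = 0, a_4 = 2/3, a_5 = 0.

a_{n+2} = 4/((n+1)(n+2)) * a_n; check: a_0 = 1, a_1 = 0, a_2 = 2, a_3 = 0, a_4 = 2/3, a_5 = 0


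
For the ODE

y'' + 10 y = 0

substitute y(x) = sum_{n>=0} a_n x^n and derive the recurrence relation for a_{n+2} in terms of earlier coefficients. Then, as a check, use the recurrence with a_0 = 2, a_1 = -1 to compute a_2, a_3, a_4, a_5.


Substitute y = sum_n a_n x^n into y'' + (const) y = 0.
y''(x) = sum_{n>=0} (n+2)(n+1) a_{n+2} x^n.
The ODE becomes sum_n [(n+2)(n+1) a_{n+2} + 10 a_n] x^n = 0.
Setting each coefficient to zero gives the recurrence:
  (n+2)(n+1) a_{n+2} + 10 a_n = 0,
  a_{n+2} = -10 / ((n+1)(n+2)) a_n.

Check with a_0 = 2, a_1 = -1 (apply the recurrence for n = 0, 1, 2, 3): a_0 = 2, a_1 = -1, a_2 = -10, a_3 = 5/3, a_4 = 25/3, a_5 = -5/6.

a_{n+2} = -10/((n+1)(n+2)) * a_n; check: a_0 = 2, a_1 = -1, a_2 = -10, a_3 = 5/3, a_4 = 25/3, a_5 = -5/6


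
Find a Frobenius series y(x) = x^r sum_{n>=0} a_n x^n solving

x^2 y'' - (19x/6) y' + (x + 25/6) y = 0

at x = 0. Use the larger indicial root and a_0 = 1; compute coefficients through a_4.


Write in Frobenius form y'' + (p(x)/x) y' + (q(x)/x^2) y = 0:
  p(x) = -19/6,  q(x) = x + 25/6.
Indicial equation: r(r-1) + (-19/6) r + (25/6) = 0 -> roots r_1 = 5/2, r_2 = 5/3.
Take r = r_1 = 5/2. Let y(x) = x^r sum_{n>=0} a_n x^n with a_0 = 1.
Substitute y = x^r sum a_n x^n and match x^{r+n}. The recurrence is
  D(n) a_n + 1 a_{n-1} = 0,  where D(n) = (r+n)(r+n-1) + (-19/6)(r+n) + (25/6).
  a_n = -1 / D(n) * a_{n-1}.
Since the indicial polynomial factors as (r - r_1)(r - r_2), D(n) = (r_1 + n - r_1)(r_1 + n - r_2) = n(n + 5/6).
Evaluating step by step (a_0 = 1):
  n = 1: D(1) = 1(1 + 5/6) = 11/6; numerator = -1(1) = -1; a_1 = (-1)/(11/6) = -6/11
  n = 2: D(2) = 2(2 + 5/6) = 17/3; numerator = -1(-6/11) = 6/11; a_2 = (6/11)/(17/3) = 18/187
  n = 3: D(3) = 3(3 + 5/6) = 23/2; numerator = -1(18/187) = -18/187; a_3 = (-18/187)/(23/2) = -36/4301
  n = 4: D(4) = 4(4 + 5/6) = 58/3; numerator = -1(-36/4301) = 36/4301; a_4 = (36/4301)/(58/3) = 54/124729

r = 5/2; a_0 = 1; a_1 = -6/11; a_2 = 18/187; a_3 = -36/4301; a_4 = 54/124729


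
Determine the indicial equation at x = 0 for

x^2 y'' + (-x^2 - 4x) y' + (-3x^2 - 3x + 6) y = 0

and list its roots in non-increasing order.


Divide by x^2 to reach normal form y'' + P_1(x) y' + P_2(x) y = 0 with P_1(x) = -1 - 4/x and P_2(x) = -3 - 3/x + 6/x^2.
x = 0 is a singular point because the y'-coefficient -1 - 4/x has a pole at x = 0 and the y-coefficient -3 - 3/x + 6/x^2 has a pole at x = 0.
It is a regular singular point because x P_1(x) = p(x) = -x - 4 and x^2 P_2(x) = q(x) = -3x^2 - 3x + 6 are polynomials, hence analytic at x = 0.
p(0) = -4,  q(0) = 6.
Indicial equation: r(r-1) + p(0) r + q(0) = 0, i.e. r^2 + (p(0) - 1) r + q(0) = 0, i.e. r^2 - 5 r + 6 = 0.
Discriminant: (-5)^2 - 4(6) = 1, so r = (5 ± 1)/2.
Solving: r_1 = 3, r_2 = 2.

indicial: r^2 - 5 r + 6 = 0; roots r_1 = 3, r_2 = 2


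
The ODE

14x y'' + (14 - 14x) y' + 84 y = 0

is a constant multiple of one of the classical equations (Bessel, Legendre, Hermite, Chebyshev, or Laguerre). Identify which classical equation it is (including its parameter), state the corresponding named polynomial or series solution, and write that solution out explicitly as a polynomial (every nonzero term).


All three coefficients share the factor 14; dividing through by 14 gives  x y'' + (1 - x) y' + 6 y = 0.
This matches the Laguerre equation x y'' + (1 - x) y' + n y = 0 with n = 6; the polynomial solution is L_6(x).
With y = sum_k a_k x^k, matching x^k gives (k+1)k a_{k+1} + (k+1) a_{k+1} - k a_k + n a_k = 0, i.e. (k+1)^2 a_{k+1} = (k - n) a_k = (k - 6) a_k. The right side vanishes at k = 6, so the series terminates at degree 6.
Standard normalization L_n(0) = 1 gives a_0 = 1. Work upward with a_{k+1} = (k - 6) a_k / (k+1)^2:
  a_1 = (0 - 6)(1) / 1^2 = -6/1 = -6
  a_2 = (1 - 6)(-6) / 2^2 = 30/4 = 15/2
  a_3 = (2 - 6)(15/2) / 3^2 = -30/9 = -10/3
  a_4 = (3 - 6)(-10/3) / 4^2 = 10/16 = 5/8
  a_5 = (4 - 6)(5/8) / 5^2 = (-5/4)/25 = -1/20
  a_6 = (5 - 6)(-1/20) / 6^2 = (1/20)/36 = 1/720
Hence L_6(x) = x^6/720 - x^5/20 + 5 x^4/8 - 10 x^3/3 + 15 x^2/2 - 6 x + 1.

L_6(x); series = x^6/720 - x^5/20 + 5 x^4/8 - 10 x^3/3 + 15 x^2/2 - 6 x + 1


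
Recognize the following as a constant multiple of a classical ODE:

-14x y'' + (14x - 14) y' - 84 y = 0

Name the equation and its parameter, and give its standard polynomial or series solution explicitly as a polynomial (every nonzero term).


All three coefficients share the factor -14; dividing through by -14 gives  x y'' + (1 - x) y' + 6 y = 0.
This matches the Laguerre equation x y'' + (1 - x) y' + n y = 0 with n = 6; the polynomial solution is L_6(x).
With y = sum_k a_k x^k, matching x^k gives (k+1)k a_{k+1} + (k+1) a_{k+1} - k a_k + n a_k = 0, i.e. (k+1)^2 a_{k+1} = (k - n) a_k = (k - 6) a_k. The right side vanishes at k = 6, so the series terminates at degree 6.
Standard normalization L_n(0) = 1 gives a_0 = 1. Work upward with a_{k+1} = (k - 6) a_k / (k+1)^2:
  a_1 = (0 - 6)(1) / 1^2 = -6/1 = -6
  a_2 = (1 - 6)(-6) / 2^2 = 30/4 = 15/2
  a_3 = (2 - 6)(15/2) / 3^2 = -30/9 = -10/3
  a_4 = (3 - 6)(-10/3) / 4^2 = 10/16 = 5/8
  a_5 = (4 - 6)(5/8) / 5^2 = (-5/4)/25 = -1/20
  a_6 = (5 - 6)(-1/20) / 6^2 = (1/20)/36 = 1/720
Hence L_6(x) = x^6/720 - x^5/20 + 5 x^4/8 - 10 x^3/3 + 15 x^2/2 - 6 x + 1.

L_6(x); series = x^6/720 - x^5/20 + 5 x^4/8 - 10 x^3/3 + 15 x^2/2 - 6 x + 1


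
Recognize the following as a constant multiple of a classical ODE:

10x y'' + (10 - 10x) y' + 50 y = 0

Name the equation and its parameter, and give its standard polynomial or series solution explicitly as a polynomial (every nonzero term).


All three coefficients share the factor 10; dividing through by 10 gives  x y'' + (1 - x) y' + 5 y = 0.
This matches the Laguerre equation x y'' + (1 - x) y' + n y = 0 with n = 5; the polynomial solution is L_5(x).
With y = sum_k a_k x^k, matching x^k gives (k+1)k a_{k+1} + (k+1) a_{k+1} - k a_k + n a_k = 0, i.e. (k+1)^2 a_{k+1} = (k - n) a_k = (k - 5) a_k. The right side vanishes at k = 5, so the series terminates at degree 5.
Standard normalization L_n(0) = 1 gives a_0 = 1. Work upward with a_{k+1} = (k - 5) a_k / (k+1)^2:
  a_1 = (0 - 5)(1) / 1^2 = -5/1 = -5
  a_2 = (1 - 5)(-5) / 2^2 = 20/4 = 5
  a_3 = (2 - 5)(5) / 3^2 = -15/9 = -5/3
  a_4 = (3 - 5)(-5/3) / 4^2 = (10/3)/16 = 5/24
  a_5 = (4 - 5)(5/24) / 5^2 = (-5/24)/25 = -1/120
Hence L_5(x) = -x^5/120 + 5 x^4/24 - 5 x^3/3 + 5 x^2 - 5 x + 1.

L_5(x); series = -x^5/120 + 5 x^4/24 - 5 x^3/3 + 5 x^2 - 5 x + 1


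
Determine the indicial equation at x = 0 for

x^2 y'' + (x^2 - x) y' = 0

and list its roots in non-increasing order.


Divide by x^2 to reach normal form y'' + P_1(x) y' + P_2(x) y = 0 with P_1(x) = 1 - 1/x and P_2(x) = 0.
x = 0 is a singular point because the y'-coefficient 1 - 1/x has a pole at x = 0.
It is a regular singular point because x P_1(x) = p(x) = x - 1 and x^2 P_2(x) = q(x) = 0 are polynomials, hence analytic at x = 0.
p(0) = -1,  q(0) = 0.
Indicial equation: r(r-1) + p(0) r + q(0) = 0, i.e. r^2 + (p(0) - 1) r + q(0) = 0, i.e. r^2 - 2 r = 0.
Discriminant: (-2)^2 - 4(0) = 4, so r = (2 ± 2)/2.
Solving: r_1 = 2, r_2 = 0.

indicial: r^2 - 2 r = 0; roots r_1 = 2, r_2 = 0


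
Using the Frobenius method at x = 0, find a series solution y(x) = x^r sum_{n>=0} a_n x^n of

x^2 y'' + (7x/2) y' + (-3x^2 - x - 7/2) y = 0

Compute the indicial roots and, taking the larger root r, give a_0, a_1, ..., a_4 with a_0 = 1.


Write in Frobenius form y'' + (p(x)/x) y' + (q(x)/x^2) y = 0:
  p(x) = 7/2,  q(x) = -3x^2 - x - 7/2.
Indicial equation: r(r-1) + (7/2) r + (-7/2) = 0 -> roots r_1 = 1, r_2 = -7/2.
Take r = r_1 = 1. Let y(x) = x^r sum_{n>=0} a_n x^n with a_0 = 1.
Substitute y = x^r sum a_n x^n and match x^{r+n}. The recurrence is
  D(n) a_n - 1 a_{n-1} - 3 a_{n-2} = 0,  where D(n) = (r+n)(r+n-1) + (7/2)(r+n) + (-7/2).
  a_n = [1 a_{n-1} + 3 a_{n-2}] / D(n).
Since the indicial polynomial factors as (r - r_1)(r - r_2), D(n) = (r_1 + n - r_1)(r_1 + n - r_2) = n(n + 9/2).
Evaluating step by step (a_0 = 1):
  n = 1: D(1) = 1(1 + 9/2) = 11/2; numerator = 1(1) = 1; a_1 = (1)/(11/2) = 2/11
  n = 2: D(2) = 2(2 + 9/2) = 13; numerator = 1(2/11) + 3(1) = 35/11; a_2 = (35/11)/(13) = 35/143
  n = 3: D(3) = 3(3 + 9/2) = 45/2; numerator = 1(35/143) + 3(2/11) = 113/143; a_3 = (113/143)/(45/2) = 226/6435
  n = 4: D(4) = 4(4 + 9/2) = 34; numerator = 1(226/6435) + 3(35/143) = 4951/6435; a_4 = (4951/6435)/(34) = 4951/218790

r = 1; a_0 = 1; a_1 = 2/11; a_2 = 35/143; a_3 = 226/6435; a_4 = 4951/218790


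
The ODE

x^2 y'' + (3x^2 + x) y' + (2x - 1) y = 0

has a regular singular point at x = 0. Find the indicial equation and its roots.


Divide by x^2 to reach normal form y'' + P_1(x) y' + P_2(x) y = 0 with P_1(x) = 3 + 1/x and P_2(x) = 2/x - 1/x^2.
x = 0 is a singular point because the y'-coefficient 3 + 1/x has a pole at x = 0 and the y-coefficient 2/x - 1/x^2 has a pole at x = 0.
It is a regular singular point because x P_1(x) = p(x) = 3x + 1 and x^2 P_2(x) = q(x) = 2x - 1 are polynomials, hence analytic at x = 0.
p(0) = 1,  q(0) = -1.
Indicial equation: r(r-1) + p(0) r + q(0) = 0, i.e. r^2 + (p(0) - 1) r + q(0) = 0, i.e. r^2 - 1 = 0.
Discriminant: (0)^2 - 4(-1) = 4, so r = (0 ± 2)/2.
Solving: r_1 = 1, r_2 = -1.

indicial: r^2 - 1 = 0; roots r_1 = 1, r_2 = -1


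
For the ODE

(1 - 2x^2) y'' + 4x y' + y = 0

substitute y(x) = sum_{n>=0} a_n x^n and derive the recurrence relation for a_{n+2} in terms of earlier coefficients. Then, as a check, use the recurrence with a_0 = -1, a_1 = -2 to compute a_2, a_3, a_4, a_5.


Substitute y = sum_n a_n x^n.
(1 - 2 x^2) y'' contributes (n+2)(n+1) a_{n+2} - 2 n(n-1) a_n at x^n.
4 x y'(x) contributes 4 n a_n at x^n.
y(x) contributes 1 a_n at x^n.
Matching x^n: (n+2)(n+1) a_{n+2} + (-2 n(n-1) + 4 n + 1) a_n = 0.
Thus a_{n+2} = (2 n(n-1) - 4 n - 1) / ((n+1)(n+2)) * a_n.

Check with a_0 = -1, a_1 = -2 (apply the recurrence for n = 0, 1, 2, 3): a_0 = -1, a_1 = -2, a_2 = 1/2, a_3 = 5/3, a_4 = -5/24, a_5 = -1/12.

a_(n+2) = (2 n(n-1) - 4 n - 1) / ((n+1)(n+2)) * a_n; check: a_0 = -1, a_1 = -2, a_2 = 1/2, a_3 = 5/3, a_4 = -5/24, a_5 = -1/12


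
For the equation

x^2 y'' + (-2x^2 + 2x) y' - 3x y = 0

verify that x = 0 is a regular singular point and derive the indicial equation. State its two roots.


Divide by x^2 to reach normal form y'' + P_1(x) y' + P_2(x) y = 0 with P_1(x) = -2 + 2/x and P_2(x) = -3/x.
x = 0 is a singular point because the y'-coefficient -2 + 2/x has a pole at x = 0 and the y-coefficient -3/x has a pole at x = 0.
It is a regular singular point because x P_1(x) = p(x) = 2 - 2x and x^2 P_2(x) = q(x) = -3x are polynomials, hence analytic at x = 0.
p(0) = 2,  q(0) = 0.
Indicial equation: r(r-1) + p(0) r + q(0) = 0, i.e. r^2 + (p(0) - 1) r + q(0) = 0, i.e. r^2 + 1 r = 0.
Discriminant: (1)^2 - 4(0) = 1, so r = (-1 ± 1)/2.
Solving: r_1 = 0, r_2 = -1.

indicial: r^2 + 1 r = 0; roots r_1 = 0, r_2 = -1


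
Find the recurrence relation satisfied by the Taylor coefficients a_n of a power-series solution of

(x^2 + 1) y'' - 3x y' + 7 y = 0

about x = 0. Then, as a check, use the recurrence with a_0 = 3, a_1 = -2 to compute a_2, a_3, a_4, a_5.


Substitute y = sum_n a_n x^n.
(1 + 1 x^2) y'' contributes (n+2)(n+1) a_{n+2} + n(n-1) a_n at x^n.
-3 x y'(x) contributes -3 n a_n at x^n.
7 y(x) contributes 7 a_n at x^n.
Matching x^n: (n+2)(n+1) a_{n+2} + (n(n-1) - 3 n + 7) a_n = 0.
Thus a_{n+2} = (-n(n-1) + 3 n - 7) / ((n+1)(n+2)) * a_n.

Check with a_0 = 3, a_1 = -2 (apply the recurrence for n = 0, 1, 2, 3): a_0 = 3, a_1 = -2, a_2 = -21/2, a_3 = 4/3, a_4 = 21/8, a_5 = -4/15.

a_(n+2) = (-n(n-1) + 3 n - 7) / ((n+1)(n+2)) * a_n; check: a_0 = 3, a_1 = -2, a_2 = -21/2, a_3 = 4/3, a_4 = 21/8, a_5 = -4/15


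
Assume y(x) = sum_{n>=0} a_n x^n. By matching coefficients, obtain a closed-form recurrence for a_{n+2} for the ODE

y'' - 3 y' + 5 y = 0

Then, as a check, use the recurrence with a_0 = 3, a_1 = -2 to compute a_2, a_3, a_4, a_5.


Substitute y = sum_n a_n x^n.
y''(x) has coefficient (n+2)(n+1) a_{n+2} at x^n;
-3 y'(x) has coefficient -3 (n+1) a_{n+1} at x^n;
5 y(x) has coefficient 5 a_n at x^n.
Matching x^n: (n+2)(n+1) a_{n+2} - 3 (n+1) a_{n+1} + 5 a_n = 0.
Thus a_{n+2} = [3 (n+1) a_{n+1} - 5 a_n] / ((n+1)(n+2)).

Check with a_0 = 3, a_1 = -2 (apply the recurrence for n = 0, 1, 2, 3): a_0 = 3, a_1 = -2, a_2 = -21/2, a_3 = -53/6, a_4 = -9/4, a_5 = 103/120.

a_(n+2) = [3 (n+1) a_(n+1) - 5 a_n] / ((n+1)(n+2)); check: a_0 = 3, a_1 = -2, a_2 = -21/2, a_3 = -53/6, a_4 = -9/4, a_5 = 103/120


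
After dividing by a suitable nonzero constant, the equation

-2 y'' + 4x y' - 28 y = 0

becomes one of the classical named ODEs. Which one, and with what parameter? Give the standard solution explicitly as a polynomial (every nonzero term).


All three coefficients share the factor -2; dividing through by -2 gives  y'' - 2x y' + 14 y = 0.
This matches the Hermite equation y'' - 2x y' + 2n y = 0 with 2n = 14, so n = 7; the polynomial solution is H_7(x).
With y = sum_k a_k x^k, matching x^k gives (k+2)(k+1) a_{k+2} = 2(k - n) a_k = 2(k - 7) a_k. The right side vanishes at k = 7, so the series with the parity of 7 terminates at degree 7.
Standard normalization: leading coefficient of H_n is 2^n, so a_7 = 2^7 = 128. Work downward with a_k = (k+1)(k+2) a_{k+2} / (2(k - n)):
  a_5 = (6)(7)(128) / (2(5 - 7)) = 5376/(-4) = -1344
  a_3 = (4)(5)(-1344) / (2(3 - 7)) = -26880/(-8) = 3360
  a_1 = (2)(3)(3360) / (2(1 - 7)) = 20160/(-12) = -1680
Hence H_7(x) = 128 x^7 - 1344 x^5 + 3360 x^3 - 1680 x.

H_7(x); series = 128 x^7 - 1344 x^5 + 3360 x^3 - 1680 x


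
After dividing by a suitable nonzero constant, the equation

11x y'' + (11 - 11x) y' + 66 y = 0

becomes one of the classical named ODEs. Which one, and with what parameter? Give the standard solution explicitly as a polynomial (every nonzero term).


All three coefficients share the factor 11; dividing through by 11 gives  x y'' + (1 - x) y' + 6 y = 0.
This matches the Laguerre equation x y'' + (1 - x) y' + n y = 0 with n = 6; the polynomial solution is L_6(x).
With y = sum_k a_k x^k, matching x^k gives (k+1)k a_{k+1} + (k+1) a_{k+1} - k a_k + n a_k = 0, i.e. (k+1)^2 a_{k+1} = (k - n) a_k = (k - 6) a_k. The right side vanishes at k = 6, so the series terminates at degree 6.
Standard normalization L_n(0) = 1 gives a_0 = 1. Work upward with a_{k+1} = (k - 6) a_k / (k+1)^2:
  a_1 = (0 - 6)(1) / 1^2 = -6/1 = -6
  a_2 = (1 - 6)(-6) / 2^2 = 30/4 = 15/2
  a_3 = (2 - 6)(15/2) / 3^2 = -30/9 = -10/3
  a_4 = (3 - 6)(-10/3) / 4^2 = 10/16 = 5/8
  a_5 = (4 - 6)(5/8) / 5^2 = (-5/4)/25 = -1/20
  a_6 = (5 - 6)(-1/20) / 6^2 = (1/20)/36 = 1/720
Hence L_6(x) = x^6/720 - x^5/20 + 5 x^4/8 - 10 x^3/3 + 15 x^2/2 - 6 x + 1.

L_6(x); series = x^6/720 - x^5/20 + 5 x^4/8 - 10 x^3/3 + 15 x^2/2 - 6 x + 1


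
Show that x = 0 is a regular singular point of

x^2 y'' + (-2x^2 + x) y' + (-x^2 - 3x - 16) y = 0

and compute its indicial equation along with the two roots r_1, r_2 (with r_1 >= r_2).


Divide by x^2 to reach normal form y'' + P_1(x) y' + P_2(x) y = 0 with P_1(x) = -2 + 1/x and P_2(x) = -1 - 3/x - 16/x^2.
x = 0 is a singular point because the y'-coefficient -2 + 1/x has a pole at x = 0 and the y-coefficient -1 - 3/x - 16/x^2 has a pole at x = 0.
It is a regular singular point because x P_1(x) = p(x) = 1 - 2x and x^2 P_2(x) = q(x) = -x^2 - 3x - 16 are polynomials, hence analytic at x = 0.
p(0) = 1,  q(0) = -16.
Indicial equation: r(r-1) + p(0) r + q(0) = 0, i.e. r^2 + (p(0) - 1) r + q(0) = 0, i.e. r^2 - 16 = 0.
Discriminant: (0)^2 - 4(-16) = 64, so r = (0 ± 8)/2.
Solving: r_1 = 4, r_2 = -4.

indicial: r^2 - 16 = 0; roots r_1 = 4, r_2 = -4


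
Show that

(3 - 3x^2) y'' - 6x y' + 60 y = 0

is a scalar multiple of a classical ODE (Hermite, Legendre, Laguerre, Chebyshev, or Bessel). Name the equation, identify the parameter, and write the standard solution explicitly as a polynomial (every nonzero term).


All three coefficients share the factor 3; dividing through by 3 gives  (1 - x^2) y'' - 2x y' + 20 y = 0.
This matches the Legendre equation (1 - x^2) y'' - 2x y' + n(n+1) y = 0 (note the -2x y' term) with n(n+1) = 20, so n = 4; the polynomial solution is P_4(x).
With y = sum_k a_k x^k, matching x^k gives (k+2)(k+1) a_{k+2} = [k(k+1) - n(n+1)] a_k = (k - 4)(k + 5) a_k. The right side vanishes at k = 4, so the series with the parity of 4 terminates at degree 4.
Standard normalization (P_n(1) = 1): leading coefficient (2n)!/(2^n (n!)^2) = 40320/(16*576) = 35/8, so a_4 = 35/8. Work downward with a_k = (k+1)(k+2) a_{k+2} / ((k - 4)(k + 5)):
  a_2 = (3)(4)(35/8) / ((2 - 4)(2 + 5)) = (105/2)/(-14) = -15/4
  a_0 = (1)(2)(-15/4) / ((0 - 4)(0 + 5)) = (-15/2)/(-20) = 3/8
Hence P_4(x) = 35 x^4/8 - 15 x^2/4 + 3/8.

P_4(x); series = 35 x^4/8 - 15 x^2/4 + 3/8


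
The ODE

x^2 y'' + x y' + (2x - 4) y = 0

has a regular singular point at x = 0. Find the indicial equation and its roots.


Divide by x^2 to reach normal form y'' + P_1(x) y' + P_2(x) y = 0 with P_1(x) = 1/x and P_2(x) = 2/x - 4/x^2.
x = 0 is a singular point because the y'-coefficient 1/x has a pole at x = 0 and the y-coefficient 2/x - 4/x^2 has a pole at x = 0.
It is a regular singular point because x P_1(x) = p(x) = 1 and x^2 P_2(x) = q(x) = 2x - 4 are polynomials, hence analytic at x = 0.
p(0) = 1,  q(0) = -4.
Indicial equation: r(r-1) + p(0) r + q(0) = 0, i.e. r^2 + (p(0) - 1) r + q(0) = 0, i.e. r^2 - 4 = 0.
Discriminant: (0)^2 - 4(-4) = 16, so r = (0 ± 4)/2.
Solving: r_1 = 2, r_2 = -2.

indicial: r^2 - 4 = 0; roots r_1 = 2, r_2 = -2


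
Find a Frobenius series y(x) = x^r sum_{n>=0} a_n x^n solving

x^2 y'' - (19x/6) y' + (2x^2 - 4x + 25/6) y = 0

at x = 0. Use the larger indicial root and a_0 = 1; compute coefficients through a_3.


Write in Frobenius form y'' + (p(x)/x) y' + (q(x)/x^2) y = 0:
  p(x) = -19/6,  q(x) = 2x^2 - 4x + 25/6.
Indicial equation: r(r-1) + (-19/6) r + (25/6) = 0 -> roots r_1 = 5/2, r_2 = 5/3.
Take r = r_1 = 5/2. Let y(x) = x^r sum_{n>=0} a_n x^n with a_0 = 1.
Substitute y = x^r sum a_n x^n and match x^{r+n}. The recurrence is
  D(n) a_n - 4 a_{n-1} + 2 a_{n-2} = 0,  where D(n) = (r+n)(r+n-1) + (-19/6)(r+n) + (25/6).
  a_n = [4 a_{n-1} - 2 a_{n-2}] / D(n).
Since the indicial polynomial factors as (r - r_1)(r - r_2), D(n) = (r_1 + n - r_1)(r_1 + n - r_2) = n(n + 5/6).
Evaluating step by step (a_0 = 1):
  n = 1: D(1) = 1(1 + 5/6) = 11/6; numerator = 4(1) = 4; a_1 = (4)/(11/6) = 24/11
  n = 2: D(2) = 2(2 + 5/6) = 17/3; numerator = 4(24/11) - 2(1) = 74/11; a_2 = (74/11)/(17/3) = 222/187
  n = 3: D(3) = 3(3 + 5/6) = 23/2; numerator = 4(222/187) - 2(24/11) = 72/187; a_3 = (72/187)/(23/2) = 144/4301

r = 5/2; a_0 = 1; a_1 = 24/11; a_2 = 222/187; a_3 = 144/4301


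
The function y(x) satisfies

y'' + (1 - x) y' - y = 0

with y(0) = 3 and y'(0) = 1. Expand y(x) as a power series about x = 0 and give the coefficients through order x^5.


Ansatz: y(x) = sum_{n>=0} a_n x^n, so y'(x) = sum_{n>=1} n a_n x^(n-1) and y''(x) = sum_{n>=2} n(n-1) a_n x^(n-2).
Substitute into P(x) y'' + Q(x) y' + R(x) y = 0 with P(x) = 1, Q(x) = 1 - x, R(x) = -1, and match powers of x.
Initial conditions: a_0 = 3, a_1 = 1.
Setting the coefficient of each power of x to zero and solving order by order (substituting the coefficients already found):
  x^0: 2 a_2 + a_1 - a_0 = 0  ->  2 a_2 = -a_1 + a_0 = 2  ->  a_2 = 1
  x^1: 6 a_3 + 2 a_2 - 2 a_1 = 0  ->  6 a_3 = -2 a_2 + 2 a_1 = 0  ->  a_3 = 0
  x^2: 12 a_4 + 3 a_3 - 3 a_2 = 0  ->  12 a_4 = -3 a_3 + 3 a_2 = 3  ->  a_4 = 1/4
  x^3: 20 a_5 + 4 a_4 - 4 a_3 = 0  ->  20 a_5 = -4 a_4 + 4 a_3 = -1  ->  a_5 = -1/20
Truncated series: y(x) = 3 + x + x^2 + (1/4) x^4 - (1/20) x^5 + O(x^6).

a_0 = 3; a_1 = 1; a_2 = 1; a_3 = 0; a_4 = 1/4; a_5 = -1/20


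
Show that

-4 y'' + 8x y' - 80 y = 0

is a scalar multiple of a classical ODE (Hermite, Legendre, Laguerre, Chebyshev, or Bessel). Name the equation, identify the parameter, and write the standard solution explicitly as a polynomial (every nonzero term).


All three coefficients share the factor -4; dividing through by -4 gives  y'' - 2x y' + 20 y = 0.
This matches the Hermite equation y'' - 2x y' + 2n y = 0 with 2n = 20, so n = 10; the polynomial solution is H_10(x).
With y = sum_k a_k x^k, matching x^k gives (k+2)(k+1) a_{k+2} = 2(k - n) a_k = 2(k - 10) a_k. The right side vanishes at k = 10, so the series with the parity of 10 terminates at degree 10.
Standard normalization: leading coefficient of H_n is 2^n, so a_10 = 2^10 = 1024. Work downward with a_k = (k+1)(k+2) a_{k+2} / (2(k - n)):
  a_8 = (9)(10)(1024) / (2(8 - 10)) = 92160/(-4) = -23040
  a_6 = (7)(8)(-23040) / (2(6 - 10)) = -1290240/(-8) = 161280
  a_4 = (5)(6)(161280) / (2(4 - 10)) = 4838400/(-12) = -403200
  a_2 = (3)(4)(-403200) / (2(2 - 10)) = -4838400/(-16) = 302400
  a_0 = (1)(2)(302400) / (2(0 - 10)) = 604800/(-20) = -30240
Hence H_10(x) = 1024 x^10 - 23040 x^8 + 161280 x^6 - 403200 x^4 + 302400 x^2 - 30240.

H_10(x); series = 1024 x^10 - 23040 x^8 + 161280 x^6 - 403200 x^4 + 302400 x^2 - 30240


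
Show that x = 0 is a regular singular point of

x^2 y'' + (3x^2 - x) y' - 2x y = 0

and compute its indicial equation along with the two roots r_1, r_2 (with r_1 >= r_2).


Divide by x^2 to reach normal form y'' + P_1(x) y' + P_2(x) y = 0 with P_1(x) = 3 - 1/x and P_2(x) = -2/x.
x = 0 is a singular point because the y'-coefficient 3 - 1/x has a pole at x = 0 and the y-coefficient -2/x has a pole at x = 0.
It is a regular singular point because x P_1(x) = p(x) = 3x - 1 and x^2 P_2(x) = q(x) = -2x are polynomials, hence analytic at x = 0.
p(0) = -1,  q(0) = 0.
Indicial equation: r(r-1) + p(0) r + q(0) = 0, i.e. r^2 + (p(0) - 1) r + q(0) = 0, i.e. r^2 - 2 r = 0.
Discriminant: (-2)^2 - 4(0) = 4, so r = (2 ± 2)/2.
Solving: r_1 = 2, r_2 = 0.

indicial: r^2 - 2 r = 0; roots r_1 = 2, r_2 = 0


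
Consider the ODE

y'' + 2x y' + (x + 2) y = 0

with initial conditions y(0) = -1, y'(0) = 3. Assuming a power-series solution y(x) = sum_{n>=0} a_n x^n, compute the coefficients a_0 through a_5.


Ansatz: y(x) = sum_{n>=0} a_n x^n, so y'(x) = sum_{n>=1} n a_n x^(n-1) and y''(x) = sum_{n>=2} n(n-1) a_n x^(n-2).
Substitute into P(x) y'' + Q(x) y' + R(x) y = 0 with P(x) = 1, Q(x) = 2x, R(x) = x + 2, and match powers of x.
Initial conditions: a_0 = -1, a_1 = 3.
Setting the coefficient of each power of x to zero and solving order by order (substituting the coefficients already found):
  x^0: 2 a_2 + 2 a_0 = 0  ->  2 a_2 = -2 a_0 = 2  ->  a_2 = 1
  x^1: 6 a_3 + 4 a_1 + a_0 = 0  ->  6 a_3 = -4 a_1 - a_0 = -11  ->  a_3 = -11/6
  x^2: 12 a_4 + 6 a_2 + a_1 = 0  ->  12 a_4 = -6 a_2 - a_1 = -9  ->  a_4 = -3/4
  x^3: 20 a_5 + 8 a_3 + a_2 = 0  ->  20 a_5 = -8 a_3 - a_2 = 41/3  ->  a_5 = 41/60
Truncated series: y(x) = -1 + 3 x + x^2 - (11/6) x^3 - (3/4) x^4 + (41/60) x^5 + O(x^6).

a_0 = -1; a_1 = 3; a_2 = 1; a_3 = -11/6; a_4 = -3/4; a_5 = 41/60


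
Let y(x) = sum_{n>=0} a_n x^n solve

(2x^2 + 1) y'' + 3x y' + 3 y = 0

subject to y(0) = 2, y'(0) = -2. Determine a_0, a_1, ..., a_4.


Ansatz: y(x) = sum_{n>=0} a_n x^n, so y'(x) = sum_{n>=1} n a_n x^(n-1) and y''(x) = sum_{n>=2} n(n-1) a_n x^(n-2).
Substitute into P(x) y'' + Q(x) y' + R(x) y = 0 with P(x) = 2x^2 + 1, Q(x) = 3x, R(x) = 3, and match powers of x.
Initial conditions: a_0 = 2, a_1 = -2.
Setting the coefficient of each power of x to zero and solving order by order (substituting the coefficients already found):
  x^0: 2 a_2 + 3 a_0 = 0  ->  2 a_2 = -3 a_0 = -6  ->  a_2 = -3
  x^1: 6 a_3 + 6 a_1 = 0  ->  6 a_3 = -6 a_1 = 12  ->  a_3 = 2
  x^2: 12 a_4 + 13 a_2 = 0  ->  12 a_4 = -13 a_2 = 39  ->  a_4 = 13/4
Truncated series: y(x) = 2 - 2 x - 3 x^2 + 2 x^3 + (13/4) x^4 + O(x^5).

a_0 = 2; a_1 = -2; a_2 = -3; a_3 = 2; a_4 = 13/4


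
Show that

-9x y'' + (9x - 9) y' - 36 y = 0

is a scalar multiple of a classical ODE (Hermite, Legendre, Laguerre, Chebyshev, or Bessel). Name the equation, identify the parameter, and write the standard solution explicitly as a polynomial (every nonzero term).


All three coefficients share the factor -9; dividing through by -9 gives  x y'' + (1 - x) y' + 4 y = 0.
This matches the Laguerre equation x y'' + (1 - x) y' + n y = 0 with n = 4; the polynomial solution is L_4(x).
With y = sum_k a_k x^k, matching x^k gives (k+1)k a_{k+1} + (k+1) a_{k+1} - k a_k + n a_k = 0, i.e. (k+1)^2 a_{k+1} = (k - n) a_k = (k - 4) a_k. The right side vanishes at k = 4, so the series terminates at degree 4.
Standard normalization L_n(0) = 1 gives a_0 = 1. Work upward with a_{k+1} = (k - 4) a_k / (k+1)^2:
  a_1 = (0 - 4)(1) / 1^2 = -4/1 = -4
  a_2 = (1 - 4)(-4) / 2^2 = 12/4 = 3
  a_3 = (2 - 4)(3) / 3^2 = -6/9 = -2/3
  a_4 = (3 - 4)(-2/3) / 4^2 = (2/3)/16 = 1/24
Hence L_4(x) = x^4/24 - 2 x^3/3 + 3 x^2 - 4 x + 1.

L_4(x); series = x^4/24 - 2 x^3/3 + 3 x^2 - 4 x + 1


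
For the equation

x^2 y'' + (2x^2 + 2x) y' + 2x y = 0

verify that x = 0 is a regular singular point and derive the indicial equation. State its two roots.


Divide by x^2 to reach normal form y'' + P_1(x) y' + P_2(x) y = 0 with P_1(x) = 2 + 2/x and P_2(x) = 2/x.
x = 0 is a singular point because the y'-coefficient 2 + 2/x has a pole at x = 0 and the y-coefficient 2/x has a pole at x = 0.
It is a regular singular point because x P_1(x) = p(x) = 2x + 2 and x^2 P_2(x) = q(x) = 2x are polynomials, hence analytic at x = 0.
p(0) = 2,  q(0) = 0.
Indicial equation: r(r-1) + p(0) r + q(0) = 0, i.e. r^2 + (p(0) - 1) r + q(0) = 0, i.e. r^2 + 1 r = 0.
Discriminant: (1)^2 - 4(0) = 1, so r = (-1 ± 1)/2.
Solving: r_1 = 0, r_2 = -1.

indicial: r^2 + 1 r = 0; roots r_1 = 0, r_2 = -1


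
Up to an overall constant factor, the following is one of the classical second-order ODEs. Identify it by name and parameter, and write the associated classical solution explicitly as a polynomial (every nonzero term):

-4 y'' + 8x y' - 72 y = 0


All three coefficients share the factor -4; dividing through by -4 gives  y'' - 2x y' + 18 y = 0.
This matches the Hermite equation y'' - 2x y' + 2n y = 0 with 2n = 18, so n = 9; the polynomial solution is H_9(x).
With y = sum_k a_k x^k, matching x^k gives (k+2)(k+1) a_{k+2} = 2(k - n) a_k = 2(k - 9) a_k. The right side vanishes at k = 9, so the series with the parity of 9 terminates at degree 9.
Standard normalization: leading coefficient of H_n is 2^n, so a_9 = 2^9 = 512. Work downward with a_k = (k+1)(k+2) a_{k+2} / (2(k - n)):
  a_7 = (8)(9)(512) / (2(7 - 9)) = 36864/(-4) = -9216
  a_5 = (6)(7)(-9216) / (2(5 - 9)) = -387072/(-8) = 48384
  a_3 = (4)(5)(48384) / (2(3 - 9)) = 967680/(-12) = -80640
  a_1 = (2)(3)(-80640) / (2(1 - 9)) = -483840/(-16) = 30240
Hence H_9(x) = 512 x^9 - 9216 x^7 + 48384 x^5 - 80640 x^3 + 30240 x.

H_9(x); series = 512 x^9 - 9216 x^7 + 48384 x^5 - 80640 x^3 + 30240 x


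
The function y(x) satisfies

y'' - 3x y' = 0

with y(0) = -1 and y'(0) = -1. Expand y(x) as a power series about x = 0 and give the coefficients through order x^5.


Ansatz: y(x) = sum_{n>=0} a_n x^n, so y'(x) = sum_{n>=1} n a_n x^(n-1) and y''(x) = sum_{n>=2} n(n-1) a_n x^(n-2).
Substitute into P(x) y'' + Q(x) y' + R(x) y = 0 with P(x) = 1, Q(x) = -3x, R(x) = 0, and match powers of x.
Initial conditions: a_0 = -1, a_1 = -1.
Setting the coefficient of each power of x to zero and solving order by order (substituting the coefficients already found):
  x^0: 2 a_2 = 0  ->  a_2 = 0
  x^1: 6 a_3 - 3 a_1 = 0  ->  6 a_3 = 3 a_1 = -3  ->  a_3 = -1/2
  x^2: 12 a_4 - 6 a_2 = 0  ->  12 a_4 = 6 a_2 = 0  ->  a_4 = 0
  x^3: 20 a_5 - 9 a_3 = 0  ->  20 a_5 = 9 a_3 = -9/2  ->  a_5 = -9/40
Truncated series: y(x) = -1 - x - (1/2) x^3 - (9/40) x^5 + O(x^6).

a_0 = -1; a_1 = -1; a_2 = 0; a_3 = -1/2; a_4 = 0; a_5 = -9/40


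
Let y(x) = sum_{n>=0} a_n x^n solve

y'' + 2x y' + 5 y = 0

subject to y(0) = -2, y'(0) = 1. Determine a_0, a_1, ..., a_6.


Ansatz: y(x) = sum_{n>=0} a_n x^n, so y'(x) = sum_{n>=1} n a_n x^(n-1) and y''(x) = sum_{n>=2} n(n-1) a_n x^(n-2).
Substitute into P(x) y'' + Q(x) y' + R(x) y = 0 with P(x) = 1, Q(x) = 2x, R(x) = 5, and match powers of x.
Initial conditions: a_0 = -2, a_1 = 1.
Setting the coefficient of each power of x to zero and solving order by order (substituting the coefficients already found):
  x^0: 2 a_2 + 5 a_0 = 0  ->  2 a_2 = -5 a_0 = 10  ->  a_2 = 5
  x^1: 6 a_3 + 7 a_1 = 0  ->  6 a_3 = -7 a_1 = -7  ->  a_3 = -7/6
  x^2: 12 a_4 + 9 a_2 = 0  ->  12 a_4 = -9 a_2 = -45  ->  a_4 = -15/4
  x^3: 20 a_5 + 11 a_3 = 0  ->  20 a_5 = -11 a_3 = 77/6  ->  a_5 = 77/120
  x^4: 30 a_6 + 13 a_4 = 0  ->  30 a_6 = -13 a_4 = 195/4  ->  a_6 = 13/8
Truncated series: y(x) = -2 + x + 5 x^2 - (7/6) x^3 - (15/4) x^4 + (77/120) x^5 + (13/8) x^6 + O(x^7).

a_0 = -2; a_1 = 1; a_2 = 5; a_3 = -7/6; a_4 = -15/4; a_5 = 77/120; a_6 = 13/8


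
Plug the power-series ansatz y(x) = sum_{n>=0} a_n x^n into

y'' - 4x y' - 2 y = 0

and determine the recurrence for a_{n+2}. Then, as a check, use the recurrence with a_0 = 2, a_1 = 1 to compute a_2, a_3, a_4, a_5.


Substitute y = sum_n a_n x^n.
y''(x) has coefficient (n+2)(n+1) a_{n+2} at x^n;
-4 x y'(x) has coefficient -4 n a_n at x^n (shift);
-2 y(x) has coefficient -2 a_n at x^n.
Matching x^n: (n+2)(n+1) a_{n+2} + (-4n - 2) a_n = 0.
Thus a_{n+2} = (4n + 2) / ((n+1)(n+2)) * a_n.

Check with a_0 = 2, a_1 = 1 (apply the recurrence for n = 0, 1, 2, 3): a_0 = 2, a_1 = 1, a_2 = 2, a_3 = 1, a_4 = 5/3, a_5 = 7/10.

a_(n+2) = (4n + 2) / ((n+1)(n+2)) * a_n; check: a_0 = 2, a_1 = 1, a_2 = 2, a_3 = 1, a_4 = 5/3, a_5 = 7/10


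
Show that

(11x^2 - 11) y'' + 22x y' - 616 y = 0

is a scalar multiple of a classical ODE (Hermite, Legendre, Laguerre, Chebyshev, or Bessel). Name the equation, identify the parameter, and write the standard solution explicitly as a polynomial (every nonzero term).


All three coefficients share the factor -11; dividing through by -11 gives  (1 - x^2) y'' - 2x y' + 56 y = 0.
This matches the Legendre equation (1 - x^2) y'' - 2x y' + n(n+1) y = 0 (note the -2x y' term) with n(n+1) = 56, so n = 7; the polynomial solution is P_7(x).
With y = sum_k a_k x^k, matching x^k gives (k+2)(k+1) a_{k+2} = [k(k+1) - n(n+1)] a_k = (k - 7)(k + 8) a_k. The right side vanishes at k = 7, so the series with the parity of 7 terminates at degree 7.
Standard normalization (P_n(1) = 1): leading coefficient (2n)!/(2^n (n!)^2) = 87178291200/(128*25401600) = 429/16, so a_7 = 429/16. Work downward with a_k = (k+1)(k+2) a_{k+2} / ((k - 7)(k + 8)):
  a_5 = (6)(7)(429/16) / ((5 - 7)(5 + 8)) = (9009/8)/(-26) = -693/16
  a_3 = (4)(5)(-693/16) / ((3 - 7)(3 + 8)) = (-3465/4)/(-44) = 315/16
  a_1 = (2)(3)(315/16) / ((1 - 7)(1 + 8)) = (945/8)/(-54) = -35/16
Hence P_7(x) = 429 x^7/16 - 693 x^5/16 + 315 x^3/16 - 35 x/16.

P_7(x); series = 429 x^7/16 - 693 x^5/16 + 315 x^3/16 - 35 x/16


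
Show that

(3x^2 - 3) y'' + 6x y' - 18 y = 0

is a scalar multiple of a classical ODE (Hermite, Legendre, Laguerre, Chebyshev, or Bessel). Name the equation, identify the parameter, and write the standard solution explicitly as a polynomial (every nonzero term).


All three coefficients share the factor -3; dividing through by -3 gives  (1 - x^2) y'' - 2x y' + 6 y = 0.
This matches the Legendre equation (1 - x^2) y'' - 2x y' + n(n+1) y = 0 (note the -2x y' term) with n(n+1) = 6, so n = 2; the polynomial solution is P_2(x).
With y = sum_k a_k x^k, matching x^k gives (k+2)(k+1) a_{k+2} = [k(k+1) - n(n+1)] a_k = (k - 2)(k + 3) a_k. The right side vanishes at k = 2, so the series with the parity of 2 terminates at degree 2.
Standard normalization (P_n(1) = 1): leading coefficient (2n)!/(2^n (n!)^2) = 24/(4*4) = 3/2, so a_2 = 3/2. Work downward with a_k = (k+1)(k+2) a_{k+2} / ((k - 2)(k + 3)):
  a_0 = (1)(2)(3/2) / ((0 - 2)(0 + 3)) = 3/(-6) = -1/2
Hence P_2(x) = 3 x^2/2 - 1/2.

P_2(x); series = 3 x^2/2 - 1/2


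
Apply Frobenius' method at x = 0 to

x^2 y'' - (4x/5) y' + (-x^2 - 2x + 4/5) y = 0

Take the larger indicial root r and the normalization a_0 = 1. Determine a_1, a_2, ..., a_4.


Write in Frobenius form y'' + (p(x)/x) y' + (q(x)/x^2) y = 0:
  p(x) = -4/5,  q(x) = -x^2 - 2x + 4/5.
Indicial equation: r(r-1) + (-4/5) r + (4/5) = 0 -> roots r_1 = 1, r_2 = 4/5.
Take r = r_1 = 1. Let y(x) = x^r sum_{n>=0} a_n x^n with a_0 = 1.
Substitute y = x^r sum a_n x^n and match x^{r+n}. The recurrence is
  D(n) a_n - 2 a_{n-1} - 1 a_{n-2} = 0,  where D(n) = (r+n)(r+n-1) + (-4/5)(r+n) + (4/5).
  a_n = [2 a_{n-1} + 1 a_{n-2}] / D(n).
Since the indicial polynomial factors as (r - r_1)(r - r_2), D(n) = (r_1 + n - r_1)(r_1 + n - r_2) = n(n + 1/5).
Evaluating step by step (a_0 = 1):
  n = 1: D(1) = 1(1 + 1/5) = 6/5; numerator = 2(1) = 2; a_1 = (2)/(6/5) = 5/3
  n = 2: D(2) = 2(2 + 1/5) = 22/5; numerator = 2(5/3) + 1(1) = 13/3; a_2 = (13/3)/(22/5) = 65/66
  n = 3: D(3) = 3(3 + 1/5) = 48/5; numerator = 2(65/66) + 1(5/3) = 40/11; a_3 = (40/11)/(48/5) = 25/66
  n = 4: D(4) = 4(4 + 1/5) = 84/5; numerator = 2(25/66) + 1(65/66) = 115/66; a_4 = (115/66)/(84/5) = 575/5544

r = 1; a_0 = 1; a_1 = 5/3; a_2 = 65/66; a_3 = 25/66; a_4 = 575/5544


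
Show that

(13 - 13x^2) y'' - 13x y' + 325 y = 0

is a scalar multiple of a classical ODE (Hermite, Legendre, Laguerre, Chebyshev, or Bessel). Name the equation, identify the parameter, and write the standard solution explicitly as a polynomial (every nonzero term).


All three coefficients share the factor 13; dividing through by 13 gives  (1 - x^2) y'' - x y' + 25 y = 0.
This matches the Chebyshev equation (1 - x^2) y'' - x y' + n^2 y = 0 (note the -x y' term, not -2x y') with n^2 = 25, so n = 5; the polynomial solution is T_5(x).
With y = sum_k a_k x^k, matching x^k gives (k+2)(k+1) a_{k+2} = (k^2 - n^2) a_k = (k - 5)(k + 5) a_k. The right side vanishes at k = 5, so the series with the parity of 5 terminates at degree 5.
Standard normalization: leading coefficient of T_n is 2^(n-1), so a_5 = 2^4 = 16. Work downward with a_k = (k+1)(k+2) a_{k+2} / ((k - 5)(k + 5)):
  a_3 = (4)(5)(16) / ((3 - 5)(3 + 5)) = 320/(-16) = -20
  a_1 = (2)(3)(-20) / ((1 - 5)(1 + 5)) = -120/(-24) = 5
Hence T_5(x) = 16 x^5 - 20 x^3 + 5 x.

T_5(x); series = 16 x^5 - 20 x^3 + 5 x


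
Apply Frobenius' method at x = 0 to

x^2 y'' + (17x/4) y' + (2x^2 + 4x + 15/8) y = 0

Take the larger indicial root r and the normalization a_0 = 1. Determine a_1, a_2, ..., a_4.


Write in Frobenius form y'' + (p(x)/x) y' + (q(x)/x^2) y = 0:
  p(x) = 17/4,  q(x) = 2x^2 + 4x + 15/8.
Indicial equation: r(r-1) + (17/4) r + (15/8) = 0 -> roots r_1 = -3/4, r_2 = -5/2.
Take r = r_1 = -3/4. Let y(x) = x^r sum_{n>=0} a_n x^n with a_0 = 1.
Substitute y = x^r sum a_n x^n and match x^{r+n}. The recurrence is
  D(n) a_n + 4 a_{n-1} + 2 a_{n-2} = 0,  where D(n) = (r+n)(r+n-1) + (17/4)(r+n) + (15/8).
  a_n = [-4 a_{n-1} - 2 a_{n-2}] / D(n).
Since the indicial polynomial factors as (r - r_1)(r - r_2), D(n) = (r_1 + n - r_1)(r_1 + n - r_2) = n(n + 7/4).
Evaluating step by step (a_0 = 1):
  n = 1: D(1) = 1(1 + 7/4) = 11/4; numerator = -4(1) = -4; a_1 = (-4)/(11/4) = -16/11
  n = 2: D(2) = 2(2 + 7/4) = 15/2; numerator = -4(-16/11) - 2(1) = 42/11; a_2 = (42/11)/(15/2) = 28/55
  n = 3: D(3) = 3(3 + 7/4) = 57/4; numerator = -4(28/55) - 2(-16/11) = 48/55; a_3 = (48/55)/(57/4) = 64/1045
  n = 4: D(4) = 4(4 + 7/4) = 23; numerator = -4(64/1045) - 2(28/55) = -24/19; a_4 = (-24/19)/(23) = -24/437

r = -3/4; a_0 = 1; a_1 = -16/11; a_2 = 28/55; a_3 = 64/1045; a_4 = -24/437


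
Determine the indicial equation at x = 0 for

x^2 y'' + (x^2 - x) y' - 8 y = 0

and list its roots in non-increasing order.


Divide by x^2 to reach normal form y'' + P_1(x) y' + P_2(x) y = 0 with P_1(x) = 1 - 1/x and P_2(x) = -8/x^2.
x = 0 is a singular point because the y'-coefficient 1 - 1/x has a pole at x = 0 and the y-coefficient -8/x^2 has a pole at x = 0.
It is a regular singular point because x P_1(x) = p(x) = x - 1 and x^2 P_2(x) = q(x) = -8 are polynomials, hence analytic at x = 0.
p(0) = -1,  q(0) = -8.
Indicial equation: r(r-1) + p(0) r + q(0) = 0, i.e. r^2 + (p(0) - 1) r + q(0) = 0, i.e. r^2 - 2 r - 8 = 0.
Discriminant: (-2)^2 - 4(-8) = 36, so r = (2 ± 6)/2.
Solving: r_1 = 4, r_2 = -2.

indicial: r^2 - 2 r - 8 = 0; roots r_1 = 4, r_2 = -2


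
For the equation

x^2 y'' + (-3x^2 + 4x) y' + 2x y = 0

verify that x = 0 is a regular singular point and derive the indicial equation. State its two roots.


Divide by x^2 to reach normal form y'' + P_1(x) y' + P_2(x) y = 0 with P_1(x) = -3 + 4/x and P_2(x) = 2/x.
x = 0 is a singular point because the y'-coefficient -3 + 4/x has a pole at x = 0 and the y-coefficient 2/x has a pole at x = 0.
It is a regular singular point because x P_1(x) = p(x) = 4 - 3x and x^2 P_2(x) = q(x) = 2x are polynomials, hence analytic at x = 0.
p(0) = 4,  q(0) = 0.
Indicial equation: r(r-1) + p(0) r + q(0) = 0, i.e. r^2 + (p(0) - 1) r + q(0) = 0, i.e. r^2 + 3 r = 0.
Discriminant: (3)^2 - 4(0) = 9, so r = (-3 ± 3)/2.
Solving: r_1 = 0, r_2 = -3.

indicial: r^2 + 3 r = 0; roots r_1 = 0, r_2 = -3


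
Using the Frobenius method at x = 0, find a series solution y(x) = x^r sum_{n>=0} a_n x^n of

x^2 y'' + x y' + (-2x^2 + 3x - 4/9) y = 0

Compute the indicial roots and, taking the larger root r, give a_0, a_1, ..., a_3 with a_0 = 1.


Write in Frobenius form y'' + (p(x)/x) y' + (q(x)/x^2) y = 0:
  p(x) = 1,  q(x) = -2x^2 + 3x - 4/9.
Indicial equation: r(r-1) + (1) r + (-4/9) = 0 -> roots r_1 = 2/3, r_2 = -2/3.
Take r = r_1 = 2/3. Let y(x) = x^r sum_{n>=0} a_n x^n with a_0 = 1.
Substitute y = x^r sum a_n x^n and match x^{r+n}. The recurrence is
  D(n) a_n + 3 a_{n-1} - 2 a_{n-2} = 0,  where D(n) = (r+n)(r+n-1) + (1)(r+n) + (-4/9).
  a_n = [-3 a_{n-1} + 2 a_{n-2}] / D(n).
Since the indicial polynomial factors as (r - r_1)(r - r_2), D(n) = (r_1 + n - r_1)(r_1 + n - r_2) = n(n + 4/3).
Evaluating step by step (a_0 = 1):
  n = 1: D(1) = 1(1 + 4/3) = 7/3; numerator = -3(1) = -3; a_1 = (-3)/(7/3) = -9/7
  n = 2: D(2) = 2(2 + 4/3) = 20/3; numerator = -3(-9/7) + 2(1) = 41/7; a_2 = (41/7)/(20/3) = 123/140
  n = 3: D(3) = 3(3 + 4/3) = 13; numerator = -3(123/140) + 2(-9/7) = -729/140; a_3 = (-729/140)/(13) = -729/1820

r = 2/3; a_0 = 1; a_1 = -9/7; a_2 = 123/140; a_3 = -729/1820


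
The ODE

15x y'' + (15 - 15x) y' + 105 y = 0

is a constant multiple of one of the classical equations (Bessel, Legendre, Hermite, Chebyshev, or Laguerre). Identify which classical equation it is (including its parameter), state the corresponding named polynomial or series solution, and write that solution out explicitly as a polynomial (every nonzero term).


All three coefficients share the factor 15; dividing through by 15 gives  x y'' + (1 - x) y' + 7 y = 0.
This matches the Laguerre equation x y'' + (1 - x) y' + n y = 0 with n = 7; the polynomial solution is L_7(x).
With y = sum_k a_k x^k, matching x^k gives (k+1)k a_{k+1} + (k+1) a_{k+1} - k a_k + n a_k = 0, i.e. (k+1)^2 a_{k+1} = (k - n) a_k = (k - 7) a_k. The right side vanishes at k = 7, so the series terminates at degree 7.
Standard normalization L_n(0) = 1 gives a_0 = 1. Work upward with a_{k+1} = (k - 7) a_k / (k+1)^2:
  a_1 = (0 - 7)(1) / 1^2 = -7/1 = -7
  a_2 = (1 - 7)(-7) / 2^2 = 42/4 = 21/2
  a_3 = (2 - 7)(21/2) / 3^2 = (-105/2)/9 = -35/6
  a_4 = (3 - 7)(-35/6) / 4^2 = (70/3)/16 = 35/24
  a_5 = (4 - 7)(35/24) / 5^2 = (-35/8)/25 = -7/40
  a_6 = (5 - 7)(-7/40) / 6^2 = (7/20)/36 = 7/720
  a_7 = (6 - 7)(7/720) / 7^2 = (-7/720)/49 = -1/5040
Hence L_7(x) = -x^7/5040 + 7 x^6/720 - 7 x^5/40 + 35 x^4/24 - 35 x^3/6 + 21 x^2/2 - 7 x + 1.

L_7(x); series = -x^7/5040 + 7 x^6/720 - 7 x^5/40 + 35 x^4/24 - 35 x^3/6 + 21 x^2/2 - 7 x + 1


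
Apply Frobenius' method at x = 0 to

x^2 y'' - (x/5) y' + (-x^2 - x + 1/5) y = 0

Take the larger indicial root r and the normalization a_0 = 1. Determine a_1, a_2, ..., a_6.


Write in Frobenius form y'' + (p(x)/x) y' + (q(x)/x^2) y = 0:
  p(x) = -1/5,  q(x) = -x^2 - x + 1/5.
Indicial equation: r(r-1) + (-1/5) r + (1/5) = 0 -> roots r_1 = 1, r_2 = 1/5.
Take r = r_1 = 1. Let y(x) = x^r sum_{n>=0} a_n x^n with a_0 = 1.
Substitute y = x^r sum a_n x^n and match x^{r+n}. The recurrence is
  D(n) a_n - 1 a_{n-1} - 1 a_{n-2} = 0,  where D(n) = (r+n)(r+n-1) + (-1/5)(r+n) + (1/5).
  a_n = [1 a_{n-1} + 1 a_{n-2}] / D(n).
Since the indicial polynomial factors as (r - r_1)(r - r_2), D(n) = (r_1 + n - r_1)(r_1 + n - r_2) = n(n + 4/5).
Evaluating step by step (a_0 = 1):
  n = 1: D(1) = 1(1 + 4/5) = 9/5; numerator = 1(1) = 1; a_1 = (1)/(9/5) = 5/9
  n = 2: D(2) = 2(2 + 4/5) = 28/5; numerator = 1(5/9) + 1(1) = 14/9; a_2 = (14/9)/(28/5) = 5/18
  n = 3: D(3) = 3(3 + 4/5) = 57/5; numerator = 1(5/18) + 1(5/9) = 5/6; a_3 = (5/6)/(57/5) = 25/342
  n = 4: D(4) = 4(4 + 4/5) = 96/5; numerator = 1(25/342) + 1(5/18) = 20/57; a_4 = (20/57)/(96/5) = 25/1368
  n = 5: D(5) = 5(5 + 4/5) = 29; numerator = 1(25/1368) + 1(25/342) = 125/1368; a_5 = (125/1368)/(29) = 125/39672
  n = 6: D(6) = 6(6 + 4/5) = 204/5; numerator = 1(125/39672) + 1(25/1368) = 425/19836; a_6 = (425/19836)/(204/5) = 125/238032

r = 1; a_0 = 1; a_1 = 5/9; a_2 = 5/18; a_3 = 25/342; a_4 = 25/1368; a_5 = 125/39672; a_6 = 125/238032
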